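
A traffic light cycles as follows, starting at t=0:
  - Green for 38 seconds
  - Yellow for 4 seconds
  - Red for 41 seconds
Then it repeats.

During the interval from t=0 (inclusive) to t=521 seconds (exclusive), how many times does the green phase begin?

Answer: 7

Derivation:
Cycle = 38+4+41 = 83s
green phase starts at t = k*83 + 0 for k=0,1,2,...
Need k*83+0 < 521 → k < 6.277
k ∈ {0, ..., 6} → 7 starts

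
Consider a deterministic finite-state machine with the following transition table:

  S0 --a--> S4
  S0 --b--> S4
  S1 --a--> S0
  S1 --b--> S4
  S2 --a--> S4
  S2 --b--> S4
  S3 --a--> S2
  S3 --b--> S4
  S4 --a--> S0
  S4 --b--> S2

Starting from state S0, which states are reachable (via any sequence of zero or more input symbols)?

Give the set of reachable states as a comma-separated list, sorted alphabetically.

Answer: S0, S2, S4

Derivation:
BFS from S0:
  visit S0: S0--a-->S4 (new), S0--b-->S4 (seen)
  visit S4: S4--a-->S0 (seen), S4--b-->S2 (new)
  visit S2: S2--a-->S4 (seen), S2--b-->S4 (seen)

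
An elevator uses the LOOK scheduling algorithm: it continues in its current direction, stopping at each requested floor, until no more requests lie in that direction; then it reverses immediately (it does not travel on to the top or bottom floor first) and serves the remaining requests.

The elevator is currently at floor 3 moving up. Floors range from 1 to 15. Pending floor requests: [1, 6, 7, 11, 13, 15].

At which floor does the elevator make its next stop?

Current floor: 3, direction: up
Requests above: [6, 7, 11, 13, 15]
Requests below: [1]
Moving up and requests lie above → nearest above is min([6, 7, 11, 13, 15]) = 6

Answer: 6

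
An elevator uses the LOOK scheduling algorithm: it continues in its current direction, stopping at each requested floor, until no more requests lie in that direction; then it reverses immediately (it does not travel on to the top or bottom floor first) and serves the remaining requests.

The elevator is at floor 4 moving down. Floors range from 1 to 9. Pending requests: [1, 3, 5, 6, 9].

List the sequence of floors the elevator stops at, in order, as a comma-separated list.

Current: 4, moving DOWN
Serve below first (descending): [3, 1]
Then reverse, serve above (ascending): [5, 6, 9]

Answer: 3, 1, 5, 6, 9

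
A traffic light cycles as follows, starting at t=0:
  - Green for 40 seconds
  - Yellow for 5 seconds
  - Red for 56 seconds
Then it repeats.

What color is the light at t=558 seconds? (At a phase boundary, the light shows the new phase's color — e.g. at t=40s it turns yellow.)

Cycle length = 40 + 5 + 56 = 101s
t = 558, phase_t = 558 mod 101 = 53
53 >= 45 → RED

Answer: red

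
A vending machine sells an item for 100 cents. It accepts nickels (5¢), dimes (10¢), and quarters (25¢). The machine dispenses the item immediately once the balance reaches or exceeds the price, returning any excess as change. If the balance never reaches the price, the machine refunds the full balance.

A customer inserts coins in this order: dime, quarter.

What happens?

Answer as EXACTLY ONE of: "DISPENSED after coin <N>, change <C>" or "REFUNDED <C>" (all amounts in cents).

Price: 100¢
Coin 1 (dime, 10¢): balance = 10¢
Coin 2 (quarter, 25¢): balance = 35¢
All coins inserted, balance 35¢ < price 100¢ → REFUND 35¢

Answer: REFUNDED 35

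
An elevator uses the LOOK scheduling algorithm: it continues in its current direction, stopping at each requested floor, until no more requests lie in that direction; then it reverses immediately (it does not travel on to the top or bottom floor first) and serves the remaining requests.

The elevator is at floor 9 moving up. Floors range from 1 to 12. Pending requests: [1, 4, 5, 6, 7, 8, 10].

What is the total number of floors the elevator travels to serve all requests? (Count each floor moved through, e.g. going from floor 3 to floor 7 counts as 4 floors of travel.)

Answer: 10

Derivation:
Start at floor 9 moving up, LOOK stop order: [10, 8, 7, 6, 5, 4, 1]
  9 → 10: |10-9| = 1, total = 1
  10 → 8: |8-10| = 2, total = 3
  8 → 7: |7-8| = 1, total = 4
  7 → 6: |6-7| = 1, total = 5
  6 → 5: |5-6| = 1, total = 6
  5 → 4: |4-5| = 1, total = 7
  4 → 1: |1-4| = 3, total = 10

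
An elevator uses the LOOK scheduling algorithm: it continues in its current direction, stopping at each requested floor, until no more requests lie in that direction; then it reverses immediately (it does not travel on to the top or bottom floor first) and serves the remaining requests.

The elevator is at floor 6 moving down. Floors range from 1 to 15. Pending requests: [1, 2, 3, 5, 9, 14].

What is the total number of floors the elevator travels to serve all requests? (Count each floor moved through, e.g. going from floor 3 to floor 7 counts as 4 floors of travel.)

Start at floor 6 moving down, LOOK stop order: [5, 3, 2, 1, 9, 14]
  6 → 5: |5-6| = 1, total = 1
  5 → 3: |3-5| = 2, total = 3
  3 → 2: |2-3| = 1, total = 4
  2 → 1: |1-2| = 1, total = 5
  1 → 9: |9-1| = 8, total = 13
  9 → 14: |14-9| = 5, total = 18

Answer: 18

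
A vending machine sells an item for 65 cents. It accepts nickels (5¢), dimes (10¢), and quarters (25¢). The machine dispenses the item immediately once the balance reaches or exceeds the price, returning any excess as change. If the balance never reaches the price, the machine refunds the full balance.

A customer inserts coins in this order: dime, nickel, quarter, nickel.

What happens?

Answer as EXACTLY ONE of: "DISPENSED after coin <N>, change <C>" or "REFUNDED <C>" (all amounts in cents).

Answer: REFUNDED 45

Derivation:
Price: 65¢
Coin 1 (dime, 10¢): balance = 10¢
Coin 2 (nickel, 5¢): balance = 15¢
Coin 3 (quarter, 25¢): balance = 40¢
Coin 4 (nickel, 5¢): balance = 45¢
All coins inserted, balance 45¢ < price 65¢ → REFUND 45¢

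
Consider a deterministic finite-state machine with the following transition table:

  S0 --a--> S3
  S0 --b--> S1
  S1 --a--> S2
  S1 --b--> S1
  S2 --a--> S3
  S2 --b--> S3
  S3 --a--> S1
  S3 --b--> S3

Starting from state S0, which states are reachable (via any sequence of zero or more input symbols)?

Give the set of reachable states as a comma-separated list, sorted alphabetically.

BFS from S0:
  visit S0: S0--a-->S3 (new), S0--b-->S1 (new)
  visit S3: S3--a-->S1 (seen), S3--b-->S3 (seen)
  visit S1: S1--a-->S2 (new), S1--b-->S1 (seen)
  visit S2: S2--a-->S3 (seen), S2--b-->S3 (seen)

Answer: S0, S1, S2, S3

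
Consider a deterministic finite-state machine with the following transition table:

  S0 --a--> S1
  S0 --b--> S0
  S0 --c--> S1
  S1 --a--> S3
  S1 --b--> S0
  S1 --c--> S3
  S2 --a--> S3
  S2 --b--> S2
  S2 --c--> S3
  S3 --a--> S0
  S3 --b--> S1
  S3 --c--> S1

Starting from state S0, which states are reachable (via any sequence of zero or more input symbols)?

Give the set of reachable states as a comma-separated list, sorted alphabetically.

Answer: S0, S1, S3

Derivation:
BFS from S0:
  visit S0: S0--a-->S1 (new), S0--b-->S0 (seen), S0--c-->S1 (seen)
  visit S1: S1--a-->S3 (new), S1--b-->S0 (seen), S1--c-->S3 (seen)
  visit S3: S3--a-->S0 (seen), S3--b-->S1 (seen), S3--c-->S1 (seen)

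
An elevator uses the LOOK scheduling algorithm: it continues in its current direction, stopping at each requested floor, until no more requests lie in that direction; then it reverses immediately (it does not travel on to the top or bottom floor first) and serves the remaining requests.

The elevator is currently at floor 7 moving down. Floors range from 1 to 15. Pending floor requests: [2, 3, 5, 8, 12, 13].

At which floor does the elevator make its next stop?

Answer: 5

Derivation:
Current floor: 7, direction: down
Requests above: [8, 12, 13]
Requests below: [2, 3, 5]
Moving down and requests lie below → nearest below is max([2, 3, 5]) = 5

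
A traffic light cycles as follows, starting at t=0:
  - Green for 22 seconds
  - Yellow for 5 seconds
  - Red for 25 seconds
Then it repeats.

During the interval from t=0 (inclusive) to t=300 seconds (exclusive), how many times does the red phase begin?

Cycle = 22+5+25 = 52s
red phase starts at t = k*52 + 27 for k=0,1,2,...
Need k*52+27 < 300 → k < 5.250
k ∈ {0, ..., 5} → 6 starts

Answer: 6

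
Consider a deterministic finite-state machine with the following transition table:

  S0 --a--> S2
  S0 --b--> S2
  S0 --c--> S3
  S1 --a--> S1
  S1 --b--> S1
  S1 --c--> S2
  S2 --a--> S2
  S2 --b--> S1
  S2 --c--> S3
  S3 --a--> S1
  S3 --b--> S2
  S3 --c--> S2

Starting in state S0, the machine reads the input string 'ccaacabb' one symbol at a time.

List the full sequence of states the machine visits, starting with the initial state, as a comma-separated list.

Start: S0
  read 'c': S0 --c--> S3
  read 'c': S3 --c--> S2
  read 'a': S2 --a--> S2
  read 'a': S2 --a--> S2
  read 'c': S2 --c--> S3
  read 'a': S3 --a--> S1
  read 'b': S1 --b--> S1
  read 'b': S1 --b--> S1

Answer: S0, S3, S2, S2, S2, S3, S1, S1, S1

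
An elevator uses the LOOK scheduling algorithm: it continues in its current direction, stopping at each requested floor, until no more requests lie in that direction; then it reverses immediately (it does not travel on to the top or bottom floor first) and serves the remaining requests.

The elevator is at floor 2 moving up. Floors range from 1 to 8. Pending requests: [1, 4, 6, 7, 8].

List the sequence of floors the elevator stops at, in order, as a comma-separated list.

Current: 2, moving UP
Serve above first (ascending): [4, 6, 7, 8]
Then reverse, serve below (descending): [1]

Answer: 4, 6, 7, 8, 1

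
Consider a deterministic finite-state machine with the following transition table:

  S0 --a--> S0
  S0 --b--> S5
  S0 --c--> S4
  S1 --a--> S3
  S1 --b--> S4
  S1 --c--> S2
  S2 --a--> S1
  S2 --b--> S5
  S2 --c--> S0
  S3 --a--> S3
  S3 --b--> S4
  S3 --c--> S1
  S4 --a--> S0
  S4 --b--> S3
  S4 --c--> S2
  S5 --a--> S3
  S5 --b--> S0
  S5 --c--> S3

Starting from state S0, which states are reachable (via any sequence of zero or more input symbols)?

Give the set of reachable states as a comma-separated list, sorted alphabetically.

BFS from S0:
  visit S0: S0--a-->S0 (seen), S0--b-->S5 (new), S0--c-->S4 (new)
  visit S5: S5--a-->S3 (new), S5--b-->S0 (seen), S5--c-->S3 (seen)
  visit S4: S4--a-->S0 (seen), S4--b-->S3 (seen), S4--c-->S2 (new)
  visit S3: S3--a-->S3 (seen), S3--b-->S4 (seen), S3--c-->S1 (new)
  visit S2: S2--a-->S1 (seen), S2--b-->S5 (seen), S2--c-->S0 (seen)
  visit S1: S1--a-->S3 (seen), S1--b-->S4 (seen), S1--c-->S2 (seen)

Answer: S0, S1, S2, S3, S4, S5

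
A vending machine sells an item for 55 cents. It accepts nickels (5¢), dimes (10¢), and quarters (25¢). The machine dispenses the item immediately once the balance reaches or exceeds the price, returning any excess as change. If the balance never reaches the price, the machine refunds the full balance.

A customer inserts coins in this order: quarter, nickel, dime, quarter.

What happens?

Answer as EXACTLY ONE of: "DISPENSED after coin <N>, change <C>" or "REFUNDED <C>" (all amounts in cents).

Answer: DISPENSED after coin 4, change 10

Derivation:
Price: 55¢
Coin 1 (quarter, 25¢): balance = 25¢
Coin 2 (nickel, 5¢): balance = 30¢
Coin 3 (dime, 10¢): balance = 40¢
Coin 4 (quarter, 25¢): balance = 65¢
  → balance >= price → DISPENSE, change = 65 - 55 = 10¢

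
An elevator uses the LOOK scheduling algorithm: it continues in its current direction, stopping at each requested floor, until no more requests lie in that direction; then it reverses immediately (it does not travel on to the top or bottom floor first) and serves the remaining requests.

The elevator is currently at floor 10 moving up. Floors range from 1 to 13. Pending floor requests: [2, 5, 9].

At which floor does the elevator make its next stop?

Answer: 9

Derivation:
Current floor: 10, direction: up
Requests above: []
Requests below: [2, 5, 9]
Moving up but no requests above → reverse; nearest below is max([2, 5, 9]) = 9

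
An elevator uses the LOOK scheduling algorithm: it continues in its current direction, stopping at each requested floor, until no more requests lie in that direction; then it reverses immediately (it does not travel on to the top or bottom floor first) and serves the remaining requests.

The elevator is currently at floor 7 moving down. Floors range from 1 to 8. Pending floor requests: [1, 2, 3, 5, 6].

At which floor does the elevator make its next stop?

Answer: 6

Derivation:
Current floor: 7, direction: down
Requests above: []
Requests below: [1, 2, 3, 5, 6]
Moving down and requests lie below → nearest below is max([1, 2, 3, 5, 6]) = 6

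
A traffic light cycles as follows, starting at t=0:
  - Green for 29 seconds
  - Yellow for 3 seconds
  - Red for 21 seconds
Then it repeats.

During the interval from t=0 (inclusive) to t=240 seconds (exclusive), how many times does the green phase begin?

Cycle = 29+3+21 = 53s
green phase starts at t = k*53 + 0 for k=0,1,2,...
Need k*53+0 < 240 → k < 4.528
k ∈ {0, ..., 4} → 5 starts

Answer: 5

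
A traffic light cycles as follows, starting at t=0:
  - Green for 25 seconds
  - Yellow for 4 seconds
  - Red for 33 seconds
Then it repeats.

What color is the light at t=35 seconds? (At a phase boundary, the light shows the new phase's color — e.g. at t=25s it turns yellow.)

Cycle length = 25 + 4 + 33 = 62s
t = 35, phase_t = 35 mod 62 = 35
35 >= 29 → RED

Answer: red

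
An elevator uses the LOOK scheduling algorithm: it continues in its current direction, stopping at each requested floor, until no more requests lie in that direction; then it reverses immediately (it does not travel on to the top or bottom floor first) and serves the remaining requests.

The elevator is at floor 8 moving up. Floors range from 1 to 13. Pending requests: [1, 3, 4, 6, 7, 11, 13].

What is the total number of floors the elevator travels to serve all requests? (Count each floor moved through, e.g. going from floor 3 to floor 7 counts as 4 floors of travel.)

Answer: 17

Derivation:
Start at floor 8 moving up, LOOK stop order: [11, 13, 7, 6, 4, 3, 1]
  8 → 11: |11-8| = 3, total = 3
  11 → 13: |13-11| = 2, total = 5
  13 → 7: |7-13| = 6, total = 11
  7 → 6: |6-7| = 1, total = 12
  6 → 4: |4-6| = 2, total = 14
  4 → 3: |3-4| = 1, total = 15
  3 → 1: |1-3| = 2, total = 17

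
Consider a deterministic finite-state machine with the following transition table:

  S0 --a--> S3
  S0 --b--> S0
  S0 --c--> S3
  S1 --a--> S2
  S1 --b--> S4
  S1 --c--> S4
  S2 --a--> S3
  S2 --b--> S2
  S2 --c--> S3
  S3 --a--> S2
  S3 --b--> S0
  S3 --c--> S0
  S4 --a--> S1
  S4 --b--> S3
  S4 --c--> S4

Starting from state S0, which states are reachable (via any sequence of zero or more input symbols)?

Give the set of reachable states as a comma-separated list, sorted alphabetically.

Answer: S0, S2, S3

Derivation:
BFS from S0:
  visit S0: S0--a-->S3 (new), S0--b-->S0 (seen), S0--c-->S3 (seen)
  visit S3: S3--a-->S2 (new), S3--b-->S0 (seen), S3--c-->S0 (seen)
  visit S2: S2--a-->S3 (seen), S2--b-->S2 (seen), S2--c-->S3 (seen)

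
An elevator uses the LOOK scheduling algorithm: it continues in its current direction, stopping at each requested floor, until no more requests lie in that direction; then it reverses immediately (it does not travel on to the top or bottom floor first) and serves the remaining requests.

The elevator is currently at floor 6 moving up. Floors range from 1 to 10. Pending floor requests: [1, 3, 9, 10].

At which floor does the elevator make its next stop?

Current floor: 6, direction: up
Requests above: [9, 10]
Requests below: [1, 3]
Moving up and requests lie above → nearest above is min([9, 10]) = 9

Answer: 9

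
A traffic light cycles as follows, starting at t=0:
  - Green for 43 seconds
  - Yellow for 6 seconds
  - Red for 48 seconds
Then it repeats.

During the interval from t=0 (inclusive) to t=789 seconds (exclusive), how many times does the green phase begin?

Answer: 9

Derivation:
Cycle = 43+6+48 = 97s
green phase starts at t = k*97 + 0 for k=0,1,2,...
Need k*97+0 < 789 → k < 8.134
k ∈ {0, ..., 8} → 9 starts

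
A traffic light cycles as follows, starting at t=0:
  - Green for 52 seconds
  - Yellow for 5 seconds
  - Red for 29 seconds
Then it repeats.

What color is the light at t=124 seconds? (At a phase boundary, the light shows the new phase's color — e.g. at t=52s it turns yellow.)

Cycle length = 52 + 5 + 29 = 86s
t = 124, phase_t = 124 mod 86 = 38
38 < 52 (green end) → GREEN

Answer: green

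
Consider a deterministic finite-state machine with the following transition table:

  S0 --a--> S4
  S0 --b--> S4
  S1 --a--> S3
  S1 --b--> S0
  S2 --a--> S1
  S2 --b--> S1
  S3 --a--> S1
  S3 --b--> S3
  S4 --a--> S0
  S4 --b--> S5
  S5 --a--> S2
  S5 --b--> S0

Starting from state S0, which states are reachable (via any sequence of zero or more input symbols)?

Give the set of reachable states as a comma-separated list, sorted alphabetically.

Answer: S0, S1, S2, S3, S4, S5

Derivation:
BFS from S0:
  visit S0: S0--a-->S4 (new), S0--b-->S4 (seen)
  visit S4: S4--a-->S0 (seen), S4--b-->S5 (new)
  visit S5: S5--a-->S2 (new), S5--b-->S0 (seen)
  visit S2: S2--a-->S1 (new), S2--b-->S1 (seen)
  visit S1: S1--a-->S3 (new), S1--b-->S0 (seen)
  visit S3: S3--a-->S1 (seen), S3--b-->S3 (seen)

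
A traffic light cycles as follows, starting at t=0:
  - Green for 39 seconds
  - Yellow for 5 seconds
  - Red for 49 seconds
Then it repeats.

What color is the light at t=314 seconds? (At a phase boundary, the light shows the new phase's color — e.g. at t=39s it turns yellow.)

Cycle length = 39 + 5 + 49 = 93s
t = 314, phase_t = 314 mod 93 = 35
35 < 39 (green end) → GREEN

Answer: green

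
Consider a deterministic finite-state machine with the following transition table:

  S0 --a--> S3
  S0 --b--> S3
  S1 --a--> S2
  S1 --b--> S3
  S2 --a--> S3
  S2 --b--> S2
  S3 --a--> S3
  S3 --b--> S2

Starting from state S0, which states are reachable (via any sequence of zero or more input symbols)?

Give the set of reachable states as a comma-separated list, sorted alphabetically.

BFS from S0:
  visit S0: S0--a-->S3 (new), S0--b-->S3 (seen)
  visit S3: S3--a-->S3 (seen), S3--b-->S2 (new)
  visit S2: S2--a-->S3 (seen), S2--b-->S2 (seen)

Answer: S0, S2, S3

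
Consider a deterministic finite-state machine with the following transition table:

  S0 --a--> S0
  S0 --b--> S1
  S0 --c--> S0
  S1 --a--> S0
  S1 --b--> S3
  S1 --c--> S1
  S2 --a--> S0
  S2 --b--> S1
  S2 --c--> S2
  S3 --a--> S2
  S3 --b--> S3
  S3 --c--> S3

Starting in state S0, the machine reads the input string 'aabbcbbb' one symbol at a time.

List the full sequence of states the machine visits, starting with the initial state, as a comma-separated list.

Answer: S0, S0, S0, S1, S3, S3, S3, S3, S3

Derivation:
Start: S0
  read 'a': S0 --a--> S0
  read 'a': S0 --a--> S0
  read 'b': S0 --b--> S1
  read 'b': S1 --b--> S3
  read 'c': S3 --c--> S3
  read 'b': S3 --b--> S3
  read 'b': S3 --b--> S3
  read 'b': S3 --b--> S3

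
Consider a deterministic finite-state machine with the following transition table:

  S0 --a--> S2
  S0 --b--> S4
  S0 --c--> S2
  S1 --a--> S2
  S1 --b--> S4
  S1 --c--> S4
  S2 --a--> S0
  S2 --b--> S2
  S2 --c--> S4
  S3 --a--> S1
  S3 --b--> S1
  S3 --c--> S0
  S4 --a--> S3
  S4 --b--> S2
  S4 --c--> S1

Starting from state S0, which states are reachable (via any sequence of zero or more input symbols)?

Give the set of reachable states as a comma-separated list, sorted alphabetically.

Answer: S0, S1, S2, S3, S4

Derivation:
BFS from S0:
  visit S0: S0--a-->S2 (new), S0--b-->S4 (new), S0--c-->S2 (seen)
  visit S2: S2--a-->S0 (seen), S2--b-->S2 (seen), S2--c-->S4 (seen)
  visit S4: S4--a-->S3 (new), S4--b-->S2 (seen), S4--c-->S1 (new)
  visit S3: S3--a-->S1 (seen), S3--b-->S1 (seen), S3--c-->S0 (seen)
  visit S1: S1--a-->S2 (seen), S1--b-->S4 (seen), S1--c-->S4 (seen)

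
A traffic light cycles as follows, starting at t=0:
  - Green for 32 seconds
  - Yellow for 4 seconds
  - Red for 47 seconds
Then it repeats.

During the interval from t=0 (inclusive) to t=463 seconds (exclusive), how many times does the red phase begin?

Answer: 6

Derivation:
Cycle = 32+4+47 = 83s
red phase starts at t = k*83 + 36 for k=0,1,2,...
Need k*83+36 < 463 → k < 5.145
k ∈ {0, ..., 5} → 6 starts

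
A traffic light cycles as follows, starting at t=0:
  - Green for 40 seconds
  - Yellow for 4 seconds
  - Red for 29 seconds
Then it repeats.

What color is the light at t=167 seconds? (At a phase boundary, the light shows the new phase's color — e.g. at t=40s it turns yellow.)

Answer: green

Derivation:
Cycle length = 40 + 4 + 29 = 73s
t = 167, phase_t = 167 mod 73 = 21
21 < 40 (green end) → GREEN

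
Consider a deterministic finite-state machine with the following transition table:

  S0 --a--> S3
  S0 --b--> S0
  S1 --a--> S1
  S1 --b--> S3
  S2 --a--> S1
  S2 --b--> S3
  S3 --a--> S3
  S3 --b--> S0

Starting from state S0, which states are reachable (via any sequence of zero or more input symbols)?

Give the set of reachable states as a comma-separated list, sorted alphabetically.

BFS from S0:
  visit S0: S0--a-->S3 (new), S0--b-->S0 (seen)
  visit S3: S3--a-->S3 (seen), S3--b-->S0 (seen)

Answer: S0, S3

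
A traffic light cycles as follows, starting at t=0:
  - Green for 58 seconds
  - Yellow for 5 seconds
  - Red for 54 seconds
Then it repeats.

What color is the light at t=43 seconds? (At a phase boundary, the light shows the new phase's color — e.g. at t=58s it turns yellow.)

Answer: green

Derivation:
Cycle length = 58 + 5 + 54 = 117s
t = 43, phase_t = 43 mod 117 = 43
43 < 58 (green end) → GREEN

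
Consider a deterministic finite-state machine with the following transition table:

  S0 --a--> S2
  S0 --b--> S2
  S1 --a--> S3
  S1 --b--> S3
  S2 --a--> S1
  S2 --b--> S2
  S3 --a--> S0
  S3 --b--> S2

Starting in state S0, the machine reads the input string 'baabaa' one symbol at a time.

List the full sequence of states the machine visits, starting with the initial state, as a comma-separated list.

Start: S0
  read 'b': S0 --b--> S2
  read 'a': S2 --a--> S1
  read 'a': S1 --a--> S3
  read 'b': S3 --b--> S2
  read 'a': S2 --a--> S1
  read 'a': S1 --a--> S3

Answer: S0, S2, S1, S3, S2, S1, S3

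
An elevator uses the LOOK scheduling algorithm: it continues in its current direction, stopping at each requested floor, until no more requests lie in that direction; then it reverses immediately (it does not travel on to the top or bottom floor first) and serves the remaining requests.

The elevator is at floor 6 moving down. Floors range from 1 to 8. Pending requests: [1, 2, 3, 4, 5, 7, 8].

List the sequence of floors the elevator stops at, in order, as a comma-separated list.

Current: 6, moving DOWN
Serve below first (descending): [5, 4, 3, 2, 1]
Then reverse, serve above (ascending): [7, 8]

Answer: 5, 4, 3, 2, 1, 7, 8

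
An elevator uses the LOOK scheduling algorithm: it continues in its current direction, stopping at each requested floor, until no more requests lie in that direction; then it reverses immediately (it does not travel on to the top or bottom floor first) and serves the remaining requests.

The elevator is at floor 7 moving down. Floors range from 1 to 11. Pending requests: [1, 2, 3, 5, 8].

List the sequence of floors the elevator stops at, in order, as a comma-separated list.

Current: 7, moving DOWN
Serve below first (descending): [5, 3, 2, 1]
Then reverse, serve above (ascending): [8]

Answer: 5, 3, 2, 1, 8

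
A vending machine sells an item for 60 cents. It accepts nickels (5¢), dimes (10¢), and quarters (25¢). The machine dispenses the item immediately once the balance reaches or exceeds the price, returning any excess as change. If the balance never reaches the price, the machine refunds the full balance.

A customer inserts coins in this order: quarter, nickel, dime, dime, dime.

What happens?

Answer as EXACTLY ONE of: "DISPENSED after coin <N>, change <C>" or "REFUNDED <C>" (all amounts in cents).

Price: 60¢
Coin 1 (quarter, 25¢): balance = 25¢
Coin 2 (nickel, 5¢): balance = 30¢
Coin 3 (dime, 10¢): balance = 40¢
Coin 4 (dime, 10¢): balance = 50¢
Coin 5 (dime, 10¢): balance = 60¢
  → balance >= price → DISPENSE, change = 60 - 60 = 0¢

Answer: DISPENSED after coin 5, change 0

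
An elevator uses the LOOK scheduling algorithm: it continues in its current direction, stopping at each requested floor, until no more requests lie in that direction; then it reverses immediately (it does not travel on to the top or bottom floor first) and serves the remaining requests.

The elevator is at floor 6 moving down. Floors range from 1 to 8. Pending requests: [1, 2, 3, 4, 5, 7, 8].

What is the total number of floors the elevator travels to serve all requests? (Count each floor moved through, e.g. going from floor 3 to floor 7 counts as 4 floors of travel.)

Answer: 12

Derivation:
Start at floor 6 moving down, LOOK stop order: [5, 4, 3, 2, 1, 7, 8]
  6 → 5: |5-6| = 1, total = 1
  5 → 4: |4-5| = 1, total = 2
  4 → 3: |3-4| = 1, total = 3
  3 → 2: |2-3| = 1, total = 4
  2 → 1: |1-2| = 1, total = 5
  1 → 7: |7-1| = 6, total = 11
  7 → 8: |8-7| = 1, total = 12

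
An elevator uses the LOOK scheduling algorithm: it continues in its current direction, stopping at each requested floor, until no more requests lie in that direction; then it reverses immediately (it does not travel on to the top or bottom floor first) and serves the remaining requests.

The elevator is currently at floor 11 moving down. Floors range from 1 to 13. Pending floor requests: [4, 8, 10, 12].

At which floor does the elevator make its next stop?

Current floor: 11, direction: down
Requests above: [12]
Requests below: [4, 8, 10]
Moving down and requests lie below → nearest below is max([4, 8, 10]) = 10

Answer: 10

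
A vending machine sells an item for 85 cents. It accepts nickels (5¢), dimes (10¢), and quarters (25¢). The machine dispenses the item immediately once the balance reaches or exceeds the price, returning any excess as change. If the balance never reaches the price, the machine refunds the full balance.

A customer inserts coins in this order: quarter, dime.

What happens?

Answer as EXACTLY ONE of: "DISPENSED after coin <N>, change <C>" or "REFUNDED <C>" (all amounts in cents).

Price: 85¢
Coin 1 (quarter, 25¢): balance = 25¢
Coin 2 (dime, 10¢): balance = 35¢
All coins inserted, balance 35¢ < price 85¢ → REFUND 35¢

Answer: REFUNDED 35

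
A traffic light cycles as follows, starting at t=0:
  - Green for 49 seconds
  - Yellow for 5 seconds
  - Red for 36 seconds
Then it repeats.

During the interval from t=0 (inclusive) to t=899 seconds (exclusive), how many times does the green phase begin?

Cycle = 49+5+36 = 90s
green phase starts at t = k*90 + 0 for k=0,1,2,...
Need k*90+0 < 899 → k < 9.989
k ∈ {0, ..., 9} → 10 starts

Answer: 10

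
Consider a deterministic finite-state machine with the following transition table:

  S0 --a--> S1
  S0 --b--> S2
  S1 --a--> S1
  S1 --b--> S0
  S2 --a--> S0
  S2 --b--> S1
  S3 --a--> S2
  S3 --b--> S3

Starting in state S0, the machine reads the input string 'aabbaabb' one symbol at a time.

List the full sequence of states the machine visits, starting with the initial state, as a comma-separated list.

Start: S0
  read 'a': S0 --a--> S1
  read 'a': S1 --a--> S1
  read 'b': S1 --b--> S0
  read 'b': S0 --b--> S2
  read 'a': S2 --a--> S0
  read 'a': S0 --a--> S1
  read 'b': S1 --b--> S0
  read 'b': S0 --b--> S2

Answer: S0, S1, S1, S0, S2, S0, S1, S0, S2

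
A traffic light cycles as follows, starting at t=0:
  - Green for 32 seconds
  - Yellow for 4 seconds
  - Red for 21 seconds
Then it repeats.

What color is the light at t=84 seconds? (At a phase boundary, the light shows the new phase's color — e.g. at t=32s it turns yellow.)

Cycle length = 32 + 4 + 21 = 57s
t = 84, phase_t = 84 mod 57 = 27
27 < 32 (green end) → GREEN

Answer: green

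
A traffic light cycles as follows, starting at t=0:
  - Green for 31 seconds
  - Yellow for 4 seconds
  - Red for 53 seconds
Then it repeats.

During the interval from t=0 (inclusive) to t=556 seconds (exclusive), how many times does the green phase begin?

Answer: 7

Derivation:
Cycle = 31+4+53 = 88s
green phase starts at t = k*88 + 0 for k=0,1,2,...
Need k*88+0 < 556 → k < 6.318
k ∈ {0, ..., 6} → 7 starts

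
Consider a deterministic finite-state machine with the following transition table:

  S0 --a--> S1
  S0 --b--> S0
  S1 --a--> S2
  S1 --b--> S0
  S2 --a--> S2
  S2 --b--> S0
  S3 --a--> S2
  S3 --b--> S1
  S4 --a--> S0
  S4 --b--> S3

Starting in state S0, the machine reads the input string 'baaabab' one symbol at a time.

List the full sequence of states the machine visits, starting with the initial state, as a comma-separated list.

Start: S0
  read 'b': S0 --b--> S0
  read 'a': S0 --a--> S1
  read 'a': S1 --a--> S2
  read 'a': S2 --a--> S2
  read 'b': S2 --b--> S0
  read 'a': S0 --a--> S1
  read 'b': S1 --b--> S0

Answer: S0, S0, S1, S2, S2, S0, S1, S0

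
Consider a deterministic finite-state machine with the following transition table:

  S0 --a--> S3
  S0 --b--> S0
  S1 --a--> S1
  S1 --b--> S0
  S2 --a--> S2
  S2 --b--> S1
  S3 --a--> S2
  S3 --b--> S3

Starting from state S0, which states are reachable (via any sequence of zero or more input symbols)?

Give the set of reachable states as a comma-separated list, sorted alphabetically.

BFS from S0:
  visit S0: S0--a-->S3 (new), S0--b-->S0 (seen)
  visit S3: S3--a-->S2 (new), S3--b-->S3 (seen)
  visit S2: S2--a-->S2 (seen), S2--b-->S1 (new)
  visit S1: S1--a-->S1 (seen), S1--b-->S0 (seen)

Answer: S0, S1, S2, S3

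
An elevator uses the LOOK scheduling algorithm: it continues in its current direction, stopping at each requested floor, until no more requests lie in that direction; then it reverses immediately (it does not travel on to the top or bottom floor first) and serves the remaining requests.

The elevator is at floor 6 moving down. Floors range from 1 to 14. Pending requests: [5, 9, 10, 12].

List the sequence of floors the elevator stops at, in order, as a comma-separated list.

Answer: 5, 9, 10, 12

Derivation:
Current: 6, moving DOWN
Serve below first (descending): [5]
Then reverse, serve above (ascending): [9, 10, 12]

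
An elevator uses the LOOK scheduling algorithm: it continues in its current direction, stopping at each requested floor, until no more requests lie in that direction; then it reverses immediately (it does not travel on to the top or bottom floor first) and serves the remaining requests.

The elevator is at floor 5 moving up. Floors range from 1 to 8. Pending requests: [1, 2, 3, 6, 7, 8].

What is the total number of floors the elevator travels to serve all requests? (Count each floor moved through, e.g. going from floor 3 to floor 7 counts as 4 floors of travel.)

Answer: 10

Derivation:
Start at floor 5 moving up, LOOK stop order: [6, 7, 8, 3, 2, 1]
  5 → 6: |6-5| = 1, total = 1
  6 → 7: |7-6| = 1, total = 2
  7 → 8: |8-7| = 1, total = 3
  8 → 3: |3-8| = 5, total = 8
  3 → 2: |2-3| = 1, total = 9
  2 → 1: |1-2| = 1, total = 10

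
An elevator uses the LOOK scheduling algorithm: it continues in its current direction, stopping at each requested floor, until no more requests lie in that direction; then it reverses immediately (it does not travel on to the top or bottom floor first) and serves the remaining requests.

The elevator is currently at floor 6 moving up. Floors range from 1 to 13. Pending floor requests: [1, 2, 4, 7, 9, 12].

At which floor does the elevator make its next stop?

Current floor: 6, direction: up
Requests above: [7, 9, 12]
Requests below: [1, 2, 4]
Moving up and requests lie above → nearest above is min([7, 9, 12]) = 7

Answer: 7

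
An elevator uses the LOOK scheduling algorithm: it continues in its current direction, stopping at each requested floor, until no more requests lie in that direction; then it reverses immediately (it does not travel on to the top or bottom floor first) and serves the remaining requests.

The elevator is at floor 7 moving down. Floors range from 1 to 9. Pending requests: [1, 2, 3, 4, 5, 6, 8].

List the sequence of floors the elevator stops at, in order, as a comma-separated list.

Current: 7, moving DOWN
Serve below first (descending): [6, 5, 4, 3, 2, 1]
Then reverse, serve above (ascending): [8]

Answer: 6, 5, 4, 3, 2, 1, 8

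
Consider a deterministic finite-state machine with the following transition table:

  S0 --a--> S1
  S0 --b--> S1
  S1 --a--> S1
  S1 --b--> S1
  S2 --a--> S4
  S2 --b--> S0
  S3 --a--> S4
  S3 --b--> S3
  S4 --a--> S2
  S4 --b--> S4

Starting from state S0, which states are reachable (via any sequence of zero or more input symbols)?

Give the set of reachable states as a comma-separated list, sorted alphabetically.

Answer: S0, S1

Derivation:
BFS from S0:
  visit S0: S0--a-->S1 (new), S0--b-->S1 (seen)
  visit S1: S1--a-->S1 (seen), S1--b-->S1 (seen)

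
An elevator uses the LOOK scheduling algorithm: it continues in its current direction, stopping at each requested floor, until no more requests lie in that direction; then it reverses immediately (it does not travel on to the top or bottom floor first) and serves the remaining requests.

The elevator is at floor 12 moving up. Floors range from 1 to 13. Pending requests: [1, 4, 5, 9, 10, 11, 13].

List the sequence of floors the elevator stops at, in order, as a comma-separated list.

Current: 12, moving UP
Serve above first (ascending): [13]
Then reverse, serve below (descending): [11, 10, 9, 5, 4, 1]

Answer: 13, 11, 10, 9, 5, 4, 1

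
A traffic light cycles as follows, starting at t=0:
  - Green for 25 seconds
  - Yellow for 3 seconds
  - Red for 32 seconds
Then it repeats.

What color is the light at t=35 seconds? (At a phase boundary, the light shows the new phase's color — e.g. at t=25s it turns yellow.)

Answer: red

Derivation:
Cycle length = 25 + 3 + 32 = 60s
t = 35, phase_t = 35 mod 60 = 35
35 >= 28 → RED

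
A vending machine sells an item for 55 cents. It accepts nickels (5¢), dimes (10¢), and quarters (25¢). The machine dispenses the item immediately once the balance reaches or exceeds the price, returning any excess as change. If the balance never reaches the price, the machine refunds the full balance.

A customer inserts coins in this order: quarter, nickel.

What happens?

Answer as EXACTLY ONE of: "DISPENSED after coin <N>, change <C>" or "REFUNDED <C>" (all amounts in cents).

Price: 55¢
Coin 1 (quarter, 25¢): balance = 25¢
Coin 2 (nickel, 5¢): balance = 30¢
All coins inserted, balance 30¢ < price 55¢ → REFUND 30¢

Answer: REFUNDED 30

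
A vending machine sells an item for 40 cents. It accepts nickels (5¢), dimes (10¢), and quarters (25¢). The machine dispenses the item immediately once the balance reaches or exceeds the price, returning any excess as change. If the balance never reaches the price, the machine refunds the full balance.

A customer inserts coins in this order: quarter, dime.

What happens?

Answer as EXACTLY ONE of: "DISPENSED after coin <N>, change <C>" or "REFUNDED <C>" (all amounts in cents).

Answer: REFUNDED 35

Derivation:
Price: 40¢
Coin 1 (quarter, 25¢): balance = 25¢
Coin 2 (dime, 10¢): balance = 35¢
All coins inserted, balance 35¢ < price 40¢ → REFUND 35¢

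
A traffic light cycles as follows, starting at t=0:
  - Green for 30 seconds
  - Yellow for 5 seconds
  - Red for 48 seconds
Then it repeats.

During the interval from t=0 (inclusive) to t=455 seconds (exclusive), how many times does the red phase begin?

Cycle = 30+5+48 = 83s
red phase starts at t = k*83 + 35 for k=0,1,2,...
Need k*83+35 < 455 → k < 5.060
k ∈ {0, ..., 5} → 6 starts

Answer: 6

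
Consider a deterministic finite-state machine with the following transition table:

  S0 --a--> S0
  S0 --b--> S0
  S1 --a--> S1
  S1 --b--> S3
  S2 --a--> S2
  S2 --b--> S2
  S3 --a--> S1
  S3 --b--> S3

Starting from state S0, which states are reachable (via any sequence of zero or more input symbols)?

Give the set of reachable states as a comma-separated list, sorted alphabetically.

Answer: S0

Derivation:
BFS from S0:
  visit S0: S0--a-->S0 (seen), S0--b-->S0 (seen)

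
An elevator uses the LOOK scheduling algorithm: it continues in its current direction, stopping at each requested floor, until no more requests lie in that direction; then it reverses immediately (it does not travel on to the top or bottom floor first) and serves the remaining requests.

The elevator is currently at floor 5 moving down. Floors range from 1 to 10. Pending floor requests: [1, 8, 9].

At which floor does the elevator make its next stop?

Current floor: 5, direction: down
Requests above: [8, 9]
Requests below: [1]
Moving down and requests lie below → nearest below is max([1]) = 1

Answer: 1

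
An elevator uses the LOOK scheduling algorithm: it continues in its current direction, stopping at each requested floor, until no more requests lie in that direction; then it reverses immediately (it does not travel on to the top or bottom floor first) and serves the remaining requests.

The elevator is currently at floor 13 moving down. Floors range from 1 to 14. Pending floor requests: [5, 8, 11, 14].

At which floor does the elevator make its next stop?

Answer: 11

Derivation:
Current floor: 13, direction: down
Requests above: [14]
Requests below: [5, 8, 11]
Moving down and requests lie below → nearest below is max([5, 8, 11]) = 11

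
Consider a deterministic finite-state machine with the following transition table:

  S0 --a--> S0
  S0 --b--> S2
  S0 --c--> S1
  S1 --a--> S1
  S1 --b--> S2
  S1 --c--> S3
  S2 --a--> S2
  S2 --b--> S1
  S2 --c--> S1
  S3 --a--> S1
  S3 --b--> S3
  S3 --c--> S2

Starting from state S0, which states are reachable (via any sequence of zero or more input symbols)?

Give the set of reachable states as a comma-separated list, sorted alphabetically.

BFS from S0:
  visit S0: S0--a-->S0 (seen), S0--b-->S2 (new), S0--c-->S1 (new)
  visit S2: S2--a-->S2 (seen), S2--b-->S1 (seen), S2--c-->S1 (seen)
  visit S1: S1--a-->S1 (seen), S1--b-->S2 (seen), S1--c-->S3 (new)
  visit S3: S3--a-->S1 (seen), S3--b-->S3 (seen), S3--c-->S2 (seen)

Answer: S0, S1, S2, S3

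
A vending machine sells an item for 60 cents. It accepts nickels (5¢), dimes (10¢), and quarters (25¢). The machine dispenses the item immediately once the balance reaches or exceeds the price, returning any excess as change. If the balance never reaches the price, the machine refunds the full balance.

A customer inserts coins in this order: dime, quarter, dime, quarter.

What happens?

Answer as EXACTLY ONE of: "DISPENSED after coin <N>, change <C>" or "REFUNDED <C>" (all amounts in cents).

Price: 60¢
Coin 1 (dime, 10¢): balance = 10¢
Coin 2 (quarter, 25¢): balance = 35¢
Coin 3 (dime, 10¢): balance = 45¢
Coin 4 (quarter, 25¢): balance = 70¢
  → balance >= price → DISPENSE, change = 70 - 60 = 10¢

Answer: DISPENSED after coin 4, change 10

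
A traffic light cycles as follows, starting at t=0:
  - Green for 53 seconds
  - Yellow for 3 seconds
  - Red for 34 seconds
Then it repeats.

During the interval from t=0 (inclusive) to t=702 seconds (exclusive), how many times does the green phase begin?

Cycle = 53+3+34 = 90s
green phase starts at t = k*90 + 0 for k=0,1,2,...
Need k*90+0 < 702 → k < 7.800
k ∈ {0, ..., 7} → 8 starts

Answer: 8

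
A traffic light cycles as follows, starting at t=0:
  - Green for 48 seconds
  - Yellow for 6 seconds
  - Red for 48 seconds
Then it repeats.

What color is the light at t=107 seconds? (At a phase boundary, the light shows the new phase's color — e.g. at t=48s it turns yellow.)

Answer: green

Derivation:
Cycle length = 48 + 6 + 48 = 102s
t = 107, phase_t = 107 mod 102 = 5
5 < 48 (green end) → GREEN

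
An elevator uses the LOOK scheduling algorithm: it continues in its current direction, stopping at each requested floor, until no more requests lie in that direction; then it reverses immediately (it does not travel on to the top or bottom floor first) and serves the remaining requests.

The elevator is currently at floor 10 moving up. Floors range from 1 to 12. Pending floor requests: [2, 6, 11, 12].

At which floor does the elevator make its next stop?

Current floor: 10, direction: up
Requests above: [11, 12]
Requests below: [2, 6]
Moving up and requests lie above → nearest above is min([11, 12]) = 11

Answer: 11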